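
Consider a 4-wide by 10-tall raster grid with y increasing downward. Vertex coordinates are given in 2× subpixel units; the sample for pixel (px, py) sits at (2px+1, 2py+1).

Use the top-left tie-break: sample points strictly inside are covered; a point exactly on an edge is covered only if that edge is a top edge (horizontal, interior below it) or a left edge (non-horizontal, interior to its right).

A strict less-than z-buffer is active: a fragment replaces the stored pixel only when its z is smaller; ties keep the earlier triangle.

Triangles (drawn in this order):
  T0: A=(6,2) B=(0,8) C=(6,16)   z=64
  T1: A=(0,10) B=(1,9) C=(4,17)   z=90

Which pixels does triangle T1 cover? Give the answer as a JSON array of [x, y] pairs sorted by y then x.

T0:
  2·area = 84  (B↔C swapped to make it positive)
  edge (6, 2)→(6, 16): d=(0,14) right/bottom  bias=-1
  edge (6, 16)→(0, 8): d=(-6,-8) top-left  bias=+0
  edge (0, 8)→(6, 2): d=(6,-6) top-left  bias=+0
    (3,0)@(7, 1): e=[-14,98,0] → ·  [on edge]
    (2,1)@(5, 3): e=[14,70,0] → █  [on edge]
    (3,1)@(7, 3): e=[-14,86,12] → ·
    (1,2)@(3, 5): e=[42,42,0] → █  [on edge]
    (3,2)@(7, 5): e=[-14,74,24] → ·
    (0,3)@(1, 7): e=[70,14,0] → █  [on edge]
    (3,3)@(7, 7): e=[-14,62,36] → ·
    (0,4)@(1, 9): e=[70,2,12] → █
    (3,4)@(7, 9): e=[-14,50,48] → ·
    (0,5)@(1, 11): e=[70,-10,24] → ·
    (1,5)@(3, 11): e=[42,6,36] → █
    (3,5)@(7, 11): e=[-14,38,60] → ·
  covered (12 px):
    · · · ·
    · · █ ·
    · █ █ ·
    █ █ █ ·
    █ █ █ ·
    · █ █ ·
    · · █ ·
    · · · ·
    · · · ·
    · · · ·
T1:
  2·area = 11
  edge (0, 10)→(1, 9): d=(1,-1) top-left  bias=+0
  edge (1, 9)→(4, 17): d=(3,8) right/bottom  bias=-1
  edge (4, 17)→(0, 10): d=(-4,-7) top-left  bias=+0
    (3,1)@(7, 3): e=[0,-66,77] → ·  [on edge]
    (2,2)@(5, 5): e=[0,-44,55] → ·  [on edge]
    (1,3)@(3, 7): e=[0,-22,33] → ·  [on edge]
    (0,4)@(1, 9): e=[0,0,11] → ·  [on edge]
    (0,5)@(1, 11): e=[2,6,3] → █
    (1,5)@(3, 11): e=[4,-10,17] → ·
    (0,6)@(1, 13): e=[4,12,-5] → ·
    (1,7)@(3, 15): e=[8,2,1] → █
    (2,7)@(5, 15): e=[10,-14,15] → ·
    (1,8)@(3, 17): e=[10,8,-7] → ·
  covered (2 px):
    · · · ·
    · · · ·
    · · · ·
    · · · ·
    · · · ·
    █ · · ·
    · · · ·
    · █ · ·
    · · · ·
    · · · ·

Final: [[0,5],[1,7]]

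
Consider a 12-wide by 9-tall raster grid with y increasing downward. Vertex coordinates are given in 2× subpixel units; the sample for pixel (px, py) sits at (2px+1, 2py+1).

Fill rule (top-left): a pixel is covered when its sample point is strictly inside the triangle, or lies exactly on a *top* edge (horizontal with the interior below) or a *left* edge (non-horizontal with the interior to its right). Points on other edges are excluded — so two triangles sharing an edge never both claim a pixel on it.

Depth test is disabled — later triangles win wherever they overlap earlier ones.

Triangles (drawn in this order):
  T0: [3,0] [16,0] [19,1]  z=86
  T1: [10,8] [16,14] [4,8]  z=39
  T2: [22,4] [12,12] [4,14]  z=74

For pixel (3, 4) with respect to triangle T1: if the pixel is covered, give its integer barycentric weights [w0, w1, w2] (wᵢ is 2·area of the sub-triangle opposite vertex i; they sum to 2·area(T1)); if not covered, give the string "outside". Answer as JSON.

T0:
  2·area = 13
  edge (3, 0)→(16, 0): d=(13,0) top-left  bias=+0
  edge (16, 0)→(19, 1): d=(3,1) right/bottom  bias=-1
  edge (19, 1)→(3, 0): d=(-16,-1) top-left  bias=+0
    (9,0)@(19, 1): e=[13,0,0] → ·  [on edge]
  covered (0 px):
    · · · · · · · · · · · ·
    · · · · · · · · · · · ·
    · · · · · · · · · · · ·
    · · · · · · · · · · · ·
    · · · · · · · · · · · ·
    · · · · · · · · · · · ·
    · · · · · · · · · · · ·
    · · · · · · · · · · · ·
    · · · · · · · · · · · ·
T1:
  2·area = 36
  edge (10, 8)→(16, 14): d=(6,6) right/bottom  bias=-1
  edge (16, 14)→(4, 8): d=(-12,-6) top-left  bias=+0
  edge (4, 8)→(10, 8): d=(6,0) top-left  bias=+0
    (1,0)@(3, 1): e=[0,78,-42] → ·  [on edge]
    (2,1)@(5, 3): e=[0,66,-30] → ·  [on edge]
    (3,2)@(7, 5): e=[0,54,-18] → ·  [on edge]
    (4,3)@(9, 7): e=[0,42,-6] → ·  [on edge]
    (3,4)@(7, 9): e=[24,6,6] → #
    (4,4)@(9, 9): e=[12,18,6] → #
    (5,4)@(11, 9): e=[0,30,6] → ·  [on edge]
    (3,5)@(7, 11): e=[36,-18,18] → ·
    (4,5)@(9, 11): e=[24,-6,18] → ·
    (5,5)@(11, 11): e=[12,6,18] → #
    (6,5)@(13, 11): e=[0,18,18] → ·  [on edge]
    (5,6)@(11, 13): e=[24,-18,30] → ·
    (7,6)@(15, 13): e=[0,6,30] → ·  [on edge]
    (8,7)@(17, 15): e=[0,-6,42] → ·  [on edge]
    (9,8)@(19, 17): e=[0,-18,54] → ·  [on edge]
  covered (3 px):
    · · · · · · · · · · · ·
    · · · · · · · · · · · ·
    · · · · · · · · · · · ·
    · · · · · · · · · · · ·
    · · · # # · · · · · · ·
    · · · · · # · · · · · ·
    · · · · · · · · · · · ·
    · · · · · · · · · · · ·
    · · · · · · · · · · · ·
T2:
  2·area = 44
  edge (22, 4)→(12, 12): d=(-10,8) right/bottom  bias=-1
  edge (12, 12)→(4, 14): d=(-8,2) right/bottom  bias=-1
  edge (4, 14)→(22, 4): d=(18,-10) top-left  bias=+0
    (8,3)@(17, 7): e=[10,30,4] → #
    (9,3)@(19, 7): e=[-6,26,24] → ·
    (6,4)@(13, 9): e=[22,22,0] → #  [on edge]
    (7,4)@(15, 9): e=[6,18,20] → #
    (8,4)@(17, 9): e=[-10,14,40] → ·
    (5,5)@(11, 11): e=[18,10,16] → #
    (7,5)@(15, 11): e=[-14,2,56] → ·
    (3,6)@(7, 13): e=[30,2,12] → #
    (4,6)@(9, 13): e=[14,-2,32] → ·
    (5,6)@(11, 13): e=[-2,-6,52] → ·
    (6,6)@(13, 13): e=[-18,-10,72] → ·
    (3,7)@(7, 15): e=[10,-14,48] → ·
  covered (6 px):
    · · · · · · · · · · · ·
    · · · · · · · · · · · ·
    · · · · · · · · · · · ·
    · · · · · · · · # · · ·
    · · · · · · # # · · · ·
    · · · · · # # · · · · ·
    · · · # · · · · · · · ·
    · · · · · · · · · · · ·
    · · · · · · · · · · · ·

Answer: [6,6,24]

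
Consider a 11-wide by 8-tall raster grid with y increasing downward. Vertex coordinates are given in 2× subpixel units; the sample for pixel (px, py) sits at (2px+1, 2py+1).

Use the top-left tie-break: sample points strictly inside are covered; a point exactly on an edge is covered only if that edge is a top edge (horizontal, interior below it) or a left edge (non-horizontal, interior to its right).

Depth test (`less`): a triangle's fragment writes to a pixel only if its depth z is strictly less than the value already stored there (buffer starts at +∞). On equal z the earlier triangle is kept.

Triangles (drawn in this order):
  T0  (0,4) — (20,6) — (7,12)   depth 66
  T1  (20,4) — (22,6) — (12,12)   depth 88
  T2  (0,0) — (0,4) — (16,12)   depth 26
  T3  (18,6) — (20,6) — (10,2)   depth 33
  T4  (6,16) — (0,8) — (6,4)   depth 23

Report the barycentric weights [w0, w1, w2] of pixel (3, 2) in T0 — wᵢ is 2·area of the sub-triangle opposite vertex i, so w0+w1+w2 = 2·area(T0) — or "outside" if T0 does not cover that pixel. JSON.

T0:
  2·area = 146
  edge (0, 4)→(20, 6): d=(20,2) right/bottom  bias=-1
  edge (20, 6)→(7, 12): d=(-13,6) right/bottom  bias=-1
  edge (7, 12)→(0, 4): d=(-7,-8) top-left  bias=+0
    (0,2)@(1, 5): e=[18,127,1] → #
    (1,2)@(3, 5): e=[14,115,17] → #
    (2,2)@(5, 5): e=[10,103,33] → #
    (3,2)@(7, 5): e=[6,91,49] → #
    (4,2)@(9, 5): e=[2,79,65] → #
    (5,2)@(11, 5): e=[-2,67,81] → ·
    (0,3)@(1, 7): e=[58,101,-13] → ·
    (1,3)@(3, 7): e=[54,89,3] → #
    (5,3)@(11, 7): e=[38,41,67] → #
    (6,3)@(13, 7): e=[34,29,83] → #
    (7,3)@(15, 7): e=[30,17,99] → #
    (8,3)@(17, 7): e=[26,5,115] → #
  covered (20 px):
    · · · · · · · · · · ·
    · · · · · · · · · · ·
    # # # # # · · · · · ·
    · # # # # # # # # · ·
    · · # # # # # · · · ·
    · · · # # · · · · · ·
    · · · · · · · · · · ·
    · · · · · · · · · · ·
T1:
  2·area = 32
  edge (20, 4)→(22, 6): d=(2,2) right/bottom  bias=-1
  edge (22, 6)→(12, 12): d=(-10,6) right/bottom  bias=-1
  edge (12, 12)→(20, 4): d=(8,-8) top-left  bias=+0
    (8,0)@(17, 1): e=[0,80,-48] → ·  [on edge]
    (9,1)@(19, 3): e=[0,48,-16] → ·  [on edge]
    (10,1)@(21, 3): e=[-4,36,0] → ·  [on edge]
    (9,2)@(19, 5): e=[4,28,0] → #  [on edge]
    (10,2)@(21, 5): e=[0,16,16] → ·  [on edge]
    (8,3)@(17, 7): e=[12,20,0] → #  [on edge]
    (10,3)@(21, 7): e=[4,-4,32] → ·
    (7,4)@(15, 9): e=[20,12,0] → #  [on edge]
    (8,4)@(17, 9): e=[16,0,16] → ·  [on edge]
    (9,4)@(19, 9): e=[12,-12,32] → ·
    (6,5)@(13, 11): e=[28,4,0] → #  [on edge]
    (7,5)@(15, 11): e=[24,-8,16] → ·
    (5,6)@(11, 13): e=[36,-4,0] → ·  [on edge]
    (3,7)@(7, 15): e=[48,0,-16] → ·  [on edge]
    (4,7)@(9, 15): e=[44,-12,0] → ·  [on edge]
  covered (5 px):
    · · · · · · · · · · ·
    · · · · · · · · · · ·
    · · · · · · · · · # ·
    · · · · · · · · # # ·
    · · · · · · · # · · ·
    · · · · · · # · · · ·
    · · · · · · · · · · ·
    · · · · · · · · · · ·
T2:
  2·area = 64  (B↔C swapped to make it positive)
  edge (0, 0)→(16, 12): d=(16,12) right/bottom  bias=-1
  edge (16, 12)→(0, 4): d=(-16,-8) top-left  bias=+0
  edge (0, 4)→(0, 0): d=(0,-4) top-left  bias=+0
    (0,0)@(1, 1): e=[4,56,4] → #
    (1,0)@(3, 1): e=[-20,72,12] → ·
    (0,1)@(1, 3): e=[36,24,4] → #
    (1,1)@(3, 3): e=[12,40,12] → #
    (2,1)@(5, 3): e=[-12,56,20] → ·
    (0,2)@(1, 5): e=[68,-8,4] → ·
    (1,2)@(3, 5): e=[44,8,12] → #
    (2,2)@(5, 5): e=[20,24,20] → #
    (3,2)@(7, 5): e=[-4,40,28] → ·
    (1,3)@(3, 7): e=[76,-24,12] → ·
    (2,3)@(5, 7): e=[52,-8,20] → ·
    (3,3)@(7, 7): e=[28,8,28] → #
  covered (8 px):
    # · · · · · · · · · ·
    # # · · · · · · · · ·
    · # # · · · · · · · ·
    · · · # # · · · · · ·
    · · · · · # · · · · ·
    · · · · · · · · · · ·
    · · · · · · · · · · ·
    · · · · · · · · · · ·
T3:
  2·area = 8  (B↔C swapped to make it positive)
  edge (18, 6)→(10, 2): d=(-8,-4) top-left  bias=+0
  edge (10, 2)→(20, 6): d=(10,4) right/bottom  bias=-1
  edge (20, 6)→(18, 6): d=(-2,0) right/bottom  bias=-1
    (8,2)@(17, 5): e=[4,2,2] → #
    (9,2)@(19, 5): e=[12,-6,2] → ·
    (8,3)@(17, 7): e=[-12,22,-2] → ·
  covered (1 px):
    · · · · · · · · · · ·
    · · · · · · · · · · ·
    · · · · · · · · # · ·
    · · · · · · · · · · ·
    · · · · · · · · · · ·
    · · · · · · · · · · ·
    · · · · · · · · · · ·
    · · · · · · · · · · ·
T4:
  2·area = 72
  edge (6, 16)→(0, 8): d=(-6,-8) top-left  bias=+0
  edge (0, 8)→(6, 4): d=(6,-4) top-left  bias=+0
  edge (6, 4)→(6, 16): d=(0,12) right/bottom  bias=-1
    (2,2)@(5, 5): e=[58,2,12] → #
    (3,2)@(7, 5): e=[74,10,-12] → ·
    (1,3)@(3, 7): e=[30,6,36] → #
    (3,3)@(7, 7): e=[62,22,-12] → ·
    (0,4)@(1, 9): e=[2,10,60] → #
    (3,4)@(7, 9): e=[50,34,-12] → ·
    (0,5)@(1, 11): e=[-10,22,60] → ·
    (1,5)@(3, 11): e=[6,30,36] → #
    (3,5)@(7, 11): e=[38,46,-12] → ·
    (1,6)@(3, 13): e=[-6,42,36] → ·
    (2,6)@(5, 13): e=[10,50,12] → #
    (3,6)@(7, 13): e=[26,58,-12] → ·
  covered (9 px):
    · · · · · · · · · · ·
    · · · · · · · · · · ·
    · · # · · · · · · · ·
    · # # · · · · · · · ·
    # # # · · · · · · · ·
    · # # · · · · · · · ·
    · · # · · · · · · · ·
    · · · · · · · · · · ·

Final: [91,49,6]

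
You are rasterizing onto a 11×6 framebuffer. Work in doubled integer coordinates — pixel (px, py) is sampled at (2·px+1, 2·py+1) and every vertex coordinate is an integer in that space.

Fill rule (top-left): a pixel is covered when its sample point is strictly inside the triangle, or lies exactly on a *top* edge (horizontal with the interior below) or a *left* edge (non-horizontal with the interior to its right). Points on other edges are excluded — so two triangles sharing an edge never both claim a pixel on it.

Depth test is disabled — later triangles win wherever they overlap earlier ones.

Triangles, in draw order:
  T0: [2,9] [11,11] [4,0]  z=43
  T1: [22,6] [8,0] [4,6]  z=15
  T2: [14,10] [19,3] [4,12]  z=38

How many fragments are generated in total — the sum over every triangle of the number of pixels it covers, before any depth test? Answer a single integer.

T0:
  2·area = 85  (B↔C swapped to make it positive)
  edge (2, 9)→(4, 0): d=(2,-9) top-left  bias=+0
  edge (4, 0)→(11, 11): d=(7,11) right/bottom  bias=-1
  edge (11, 11)→(2, 9): d=(-9,-2) top-left  bias=+0
    (2,1)@(5, 3): e=[15,10,60] → #
    (3,1)@(7, 3): e=[33,-12,64] → ·
    (1,2)@(3, 5): e=[1,46,38] → #
    (3,2)@(7, 5): e=[37,2,46] → #
    (4,2)@(9, 5): e=[55,-20,50] → ·
    (1,3)@(3, 7): e=[5,60,20] → #
    (4,3)@(9, 7): e=[59,-6,32] → ·
    (1,4)@(3, 9): e=[9,74,2] → #
    (4,4)@(9, 9): e=[63,8,14] → #
    (5,4)@(11, 9): e=[81,-14,18] → ·
    (1,5)@(3, 11): e=[13,88,-16] → ·
    (2,5)@(5, 11): e=[31,66,-12] → ·
    (5,5)@(11, 11): e=[85,0,0] → ·  [on edge]
  covered (11 px):
    · · · · · · · · · · ·
    · · # · · · · · · · ·
    · # # # · · · · · · ·
    · # # # · · · · · · ·
    · # # # # · · · · · ·
    · · · · · · · · · · ·
T1:
  2·area = 108  (B↔C swapped to make it positive)
  edge (22, 6)→(4, 6): d=(-18,0) right/bottom  bias=-1
  edge (4, 6)→(8, 0): d=(4,-6) top-left  bias=+0
  edge (8, 0)→(22, 6): d=(14,6) right/bottom  bias=-1
    (4,0)@(9, 1): e=[90,10,8] → #
    (5,0)@(11, 1): e=[90,22,-4] → ·
    (3,1)@(7, 3): e=[54,6,48] → #
    (5,1)@(11, 3): e=[54,30,24] → #
    (6,1)@(13, 3): e=[54,42,12] → #
    (7,1)@(15, 3): e=[54,54,0] → ·  [on edge]
    (2,2)@(5, 5): e=[18,2,88] → #
    (7,2)@(15, 5): e=[18,62,28] → #
    (8,2)@(17, 5): e=[18,74,16] → #
    (9,2)@(19, 5): e=[18,86,4] → #
    (10,2)@(21, 5): e=[18,98,-8] → ·
    (2,3)@(5, 7): e=[-18,10,116] → ·
  covered (13 px):
    · · · · # · · · · · ·
    · · · # # # # · · · ·
    · · # # # # # # # # ·
    · · · · · · · · · · ·
    · · · · · · · · · · ·
    · · · · · · · · · · ·
T2:
  2·area = 60  (B↔C swapped to make it positive)
  edge (14, 10)→(4, 12): d=(-10,2) right/bottom  bias=-1
  edge (4, 12)→(19, 3): d=(15,-9) top-left  bias=+0
  edge (19, 3)→(14, 10): d=(-5,7) right/bottom  bias=-1
    (9,1)@(19, 3): e=[60,0,0] → ·  [on edge]
    (8,2)@(17, 5): e=[44,12,4] → #
    (9,2)@(19, 5): e=[40,30,-10] → ·
    (6,3)@(13, 7): e=[32,6,22] → #
    (7,3)@(15, 7): e=[28,24,8] → #
    (8,3)@(17, 7): e=[24,42,-6] → ·
    (4,4)@(9, 9): e=[20,0,40] → #  [on edge]
    (5,4)@(11, 9): e=[16,18,26] → #
    (7,4)@(15, 9): e=[8,54,-2] → ·
    (9,4)@(19, 9): e=[0,90,-30] → ·  [on edge]
    (3,5)@(7, 11): e=[4,12,44] → #
    (4,5)@(9, 11): e=[0,30,30] → ·  [on edge]
  covered (7 px):
    · · · · · · · · · · ·
    · · · · · · · · · · ·
    · · · · · · · · # · ·
    · · · · · · # # · · ·
    · · · · # # # · · · ·
    · · · # · · · · · · ·

Result: 31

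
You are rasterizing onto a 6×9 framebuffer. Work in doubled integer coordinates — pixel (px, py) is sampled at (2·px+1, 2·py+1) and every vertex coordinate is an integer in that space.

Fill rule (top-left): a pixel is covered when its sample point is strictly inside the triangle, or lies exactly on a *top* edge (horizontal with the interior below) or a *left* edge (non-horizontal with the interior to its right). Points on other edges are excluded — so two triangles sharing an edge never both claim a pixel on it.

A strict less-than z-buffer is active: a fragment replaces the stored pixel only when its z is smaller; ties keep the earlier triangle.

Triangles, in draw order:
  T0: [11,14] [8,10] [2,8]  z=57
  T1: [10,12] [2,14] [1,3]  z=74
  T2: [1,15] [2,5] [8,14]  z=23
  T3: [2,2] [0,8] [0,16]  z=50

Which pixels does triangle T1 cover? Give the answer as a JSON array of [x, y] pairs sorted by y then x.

T0:
  2·area = 18  (B↔C swapped to make it positive)
  edge (11, 14)→(2, 8): d=(-9,-6) top-left  bias=+0
  edge (2, 8)→(8, 10): d=(6,2) right/bottom  bias=-1
  edge (8, 10)→(11, 14): d=(3,4) right/bottom  bias=-1
    (2,4)@(5, 9): e=[9,0,9] → ·  [on edge]
    (3,5)@(7, 11): e=[3,8,7] → #
    (4,5)@(9, 11): e=[15,4,-1] → ·
    (5,5)@(11, 11): e=[27,0,-9] → ·  [on edge]
    (3,6)@(7, 13): e=[-15,20,13] → ·
  covered (1 px):
    · · · · · ·
    · · · · · ·
    · · · · · ·
    · · · · · ·
    · · · · · ·
    · · · # · ·
    · · · · · ·
    · · · · · ·
    · · · · · ·
T1:
  2·area = 90
  edge (10, 12)→(2, 14): d=(-8,2) right/bottom  bias=-1
  edge (2, 14)→(1, 3): d=(-1,-11) top-left  bias=+0
  edge (1, 3)→(10, 12): d=(9,9) right/bottom  bias=-1
    (0,1)@(1, 3): e=[90,0,0] → ·  [on edge]
    (1,2)@(3, 5): e=[70,20,0] → ·  [on edge]
    (1,3)@(3, 7): e=[54,18,18] → #
    (2,3)@(5, 7): e=[50,40,0] → ·  [on edge]
    (1,4)@(3, 9): e=[38,16,36] → #
    (2,4)@(5, 9): e=[34,38,18] → #
    (3,4)@(7, 9): e=[30,60,0] → ·  [on edge]
    (1,5)@(3, 11): e=[22,14,54] → #
    (3,5)@(7, 11): e=[14,58,18] → #
    (4,5)@(9, 11): e=[10,80,0] → ·  [on edge]
    (1,6)@(3, 13): e=[6,12,72] → #
    (3,6)@(7, 13): e=[-2,56,36] → ·
    (5,6)@(11, 13): e=[-10,100,0] → ·  [on edge]
  covered (8 px):
    · · · · · ·
    · · · · · ·
    · · · · · ·
    · # · · · ·
    · # # · · ·
    · # # # · ·
    · # # · · ·
    · · · · · ·
    · · · · · ·
T2:
  2·area = 69
  edge (1, 15)→(2, 5): d=(1,-10) top-left  bias=+0
  edge (2, 5)→(8, 14): d=(6,9) right/bottom  bias=-1
  edge (8, 14)→(1, 15): d=(-7,1) right/bottom  bias=-1
    (1,3)@(3, 7): e=[12,3,54] → #
    (2,3)@(5, 7): e=[32,-15,52] → ·
    (1,4)@(3, 9): e=[14,15,40] → #
    (2,4)@(5, 9): e=[34,-3,38] → ·
    (1,5)@(3, 11): e=[16,27,26] → #
    (2,5)@(5, 11): e=[36,9,24] → #
    (3,5)@(7, 11): e=[56,-9,22] → ·
    (1,6)@(3, 13): e=[18,39,12] → #
    (3,6)@(7, 13): e=[58,3,8] → #
    (4,6)@(9, 13): e=[78,-15,6] → ·
    (0,7)@(1, 15): e=[0,69,0] → ·  [on edge]
    (1,7)@(3, 15): e=[20,51,-2] → ·
  covered (7 px):
    · · · · · ·
    · · · · · ·
    · · · · · ·
    · # · · · ·
    · # · · · ·
    · # # · · ·
    · # # # · ·
    · · · · · ·
    · · · · · ·
T3:
  2·area = 16  (B↔C swapped to make it positive)
  edge (2, 2)→(0, 16): d=(-2,14) right/bottom  bias=-1
  edge (0, 16)→(0, 8): d=(0,-8) top-left  bias=+0
  edge (0, 8)→(2, 2): d=(2,-6) top-left  bias=+0
    (0,2)@(1, 5): e=[8,8,0] → #  [on edge]
    (1,2)@(3, 5): e=[-20,24,12] → ·
    (0,3)@(1, 7): e=[4,8,4] → #
    (1,3)@(3, 7): e=[-24,24,16] → ·
    (0,4)@(1, 9): e=[0,8,8] → ·  [on edge]
  covered (2 px):
    · · · · · ·
    · · · · · ·
    # · · · · ·
    # · · · · ·
    · · · · · ·
    · · · · · ·
    · · · · · ·
    · · · · · ·
    · · · · · ·

Result: [[1,3],[1,4],[2,4],[1,5],[2,5],[3,5],[1,6],[2,6]]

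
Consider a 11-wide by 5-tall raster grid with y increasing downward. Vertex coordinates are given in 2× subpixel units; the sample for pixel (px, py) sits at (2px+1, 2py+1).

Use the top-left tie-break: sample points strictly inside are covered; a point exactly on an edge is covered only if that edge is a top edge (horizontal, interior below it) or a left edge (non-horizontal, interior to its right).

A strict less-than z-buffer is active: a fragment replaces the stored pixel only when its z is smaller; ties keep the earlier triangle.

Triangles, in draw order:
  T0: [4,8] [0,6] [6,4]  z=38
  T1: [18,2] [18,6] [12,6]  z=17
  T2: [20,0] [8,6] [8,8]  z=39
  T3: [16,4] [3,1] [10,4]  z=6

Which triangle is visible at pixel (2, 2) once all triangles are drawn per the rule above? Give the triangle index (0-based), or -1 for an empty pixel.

T0:
  2·area = 20
  edge (4, 8)→(0, 6): d=(-4,-2) top-left  bias=+0
  edge (0, 6)→(6, 4): d=(6,-2) top-left  bias=+0
  edge (6, 4)→(4, 8): d=(-2,4) right/bottom  bias=-1
    (7,0)@(15, 1): e=[50,0,-30] → .  [on edge]
    (4,1)@(9, 3): e=[30,0,-10] → .  [on edge]
    (1,2)@(3, 5): e=[10,0,10] → X  [on edge]
    (2,2)@(5, 5): e=[14,4,2] → X
    (3,2)@(7, 5): e=[18,8,-6] → .
    (1,3)@(3, 7): e=[2,12,6] → X
    (2,3)@(5, 7): e=[6,16,-2] → .
    (1,4)@(3, 9): e=[-6,24,2] → .
  covered (3 px):
    . . . . . . . . . . .
    . . . . . . . . . . .
    . X X . . . . . . . .
    . X . . . . . . . . .
    . . . . . . . . . . .
T1:
  2·area = 24
  edge (18, 2)→(18, 6): d=(0,4) right/bottom  bias=-1
  edge (18, 6)→(12, 6): d=(-6,0) right/bottom  bias=-1
  edge (12, 6)→(18, 2): d=(6,-4) top-left  bias=+0
    (8,1)@(17, 3): e=[4,18,2] → X
    (9,1)@(19, 3): e=[-4,18,10] → .
    (7,2)@(15, 5): e=[12,6,6] → X
    (9,2)@(19, 5): e=[-4,6,22] → .
    (7,3)@(15, 7): e=[12,-6,18] → .
    (8,3)@(17, 7): e=[4,-6,26] → .
  covered (3 px):
    . . . . . . . . . . .
    . . . . . . . . X . .
    . . . . . . . X X . .
    . . . . . . . . . . .
    . . . . . . . . . . .
T2:
  2·area = 24  (B↔C swapped to make it positive)
  edge (20, 0)→(8, 8): d=(-12,8) right/bottom  bias=-1
  edge (8, 8)→(8, 6): d=(0,-2) top-left  bias=+0
  edge (8, 6)→(20, 0): d=(12,-6) top-left  bias=+0
    (7,1)@(15, 3): e=[4,14,6] → X
    (8,1)@(17, 3): e=[-12,18,18] → .
    (5,2)@(11, 5): e=[12,6,6] → X
    (6,2)@(13, 5): e=[-4,10,18] → .
    (7,2)@(15, 5): e=[-20,14,30] → .
    (4,3)@(9, 7): e=[4,2,18] → X
    (5,3)@(11, 7): e=[-12,6,30] → .
    (4,4)@(9, 9): e=[-20,2,42] → .
  covered (3 px):
    . . . . . . . . . . .
    . . . . . . . X . . .
    . . . . . X . . . . .
    . . . . X . . . . . .
    . . . . . . . . . . .
T3:
  2·area = 18  (B↔C swapped to make it positive)
  edge (16, 4)→(10, 4): d=(-6,0) right/bottom  bias=-1
  edge (10, 4)→(3, 1): d=(-7,-3) top-left  bias=+0
  edge (3, 1)→(16, 4): d=(13,3) right/bottom  bias=-1
    (1,0)@(3, 1): e=[18,0,0] → .  [on edge]
    (4,1)@(9, 3): e=[6,4,8] → X
    (5,1)@(11, 3): e=[6,10,2] → X
    (6,1)@(13, 3): e=[6,16,-4] → .
    (4,2)@(9, 5): e=[-6,-10,34] → .
    (5,2)@(11, 5): e=[-6,-4,28] → .
    (8,3)@(17, 7): e=[-18,0,36] → .  [on edge]
  covered (2 px):
    . . . . . . . . . . .
    . . . . X X . . . . .
    . . . . . . . . . . .
    . . . . . . . . . . .
    . . . . . . . . . . .

Z-buffer (winner per pixel, '.' = empty):
  . . . . . . . . . . .
  . . . . 3 3 . 2 1 . .
  . 0 0 . . 2 . 1 1 . .
  . 0 . . 2 . . . . . .
  . . . . . . . . . . .

Answer: 0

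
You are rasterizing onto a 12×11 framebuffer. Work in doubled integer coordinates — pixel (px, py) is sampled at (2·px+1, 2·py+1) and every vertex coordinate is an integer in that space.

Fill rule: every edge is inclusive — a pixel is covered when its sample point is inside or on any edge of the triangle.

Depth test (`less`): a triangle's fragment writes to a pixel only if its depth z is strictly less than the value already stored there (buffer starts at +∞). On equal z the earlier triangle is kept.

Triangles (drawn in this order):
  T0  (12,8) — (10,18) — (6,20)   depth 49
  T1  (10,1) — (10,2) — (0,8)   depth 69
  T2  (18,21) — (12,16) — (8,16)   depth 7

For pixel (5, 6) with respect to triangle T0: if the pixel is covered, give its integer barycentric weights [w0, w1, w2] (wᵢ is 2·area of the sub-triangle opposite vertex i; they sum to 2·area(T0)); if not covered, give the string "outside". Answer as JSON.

T0:
  2·area = 36
  edge (12, 8)→(10, 18): d=(-2,10) inclusive
  edge (10, 18)→(6, 20): d=(-4,2) inclusive
  edge (6, 20)→(12, 8): d=(6,-12) inclusive
    (6,1)@(13, 3): e=[0,54,-18] → ·  [on edge]
    (5,5)@(11, 11): e=[4,26,6] → #
    (6,5)@(13, 11): e=[-16,22,30] → ·
    (5,6)@(11, 13): e=[0,18,18] → #  [on edge]
    (6,6)@(13, 13): e=[-20,14,42] → ·
    (4,7)@(9, 15): e=[16,14,6] → #
    (5,7)@(11, 15): e=[-4,10,30] → ·
    (4,8)@(9, 17): e=[12,6,18] → #
    (5,8)@(11, 17): e=[-8,2,42] → ·
    (3,9)@(7, 19): e=[28,2,6] → #
    (4,9)@(9, 19): e=[8,-2,30] → ·
    (3,10)@(7, 21): e=[24,-6,18] → ·
  covered (5 px):
    · · · · · · · · · · · ·
    · · · · · · · · · · · ·
    · · · · · · · · · · · ·
    · · · · · · · · · · · ·
    · · · · · · · · · · · ·
    · · · · · # · · · · · ·
    · · · · · # · · · · · ·
    · · · · # · · · · · · ·
    · · · · # · · · · · · ·
    · · · # · · · · · · · ·
    · · · · · · · · · · · ·
T1:
  2·area = 10
  edge (10, 1)→(10, 2): d=(0,1) inclusive
  edge (10, 2)→(0, 8): d=(-10,6) inclusive
  edge (0, 8)→(10, 1): d=(10,-7) inclusive
    (2,2)@(5, 5): e=[5,0,5] → #  [on edge]
    (3,2)@(7, 5): e=[3,-12,19] → ·
    (2,3)@(5, 7): e=[5,-20,25] → ·
  covered (1 px):
    · · · · · · · · · · · ·
    · · · · · · · · · · · ·
    · · # · · · · · · · · ·
    · · · · · · · · · · · ·
    · · · · · · · · · · · ·
    · · · · · · · · · · · ·
    · · · · · · · · · · · ·
    · · · · · · · · · · · ·
    · · · · · · · · · · · ·
    · · · · · · · · · · · ·
    · · · · · · · · · · · ·
T2:
  2·area = 20  (B↔C swapped to make it positive)
  edge (18, 21)→(8, 16): d=(-10,-5) inclusive
  edge (8, 16)→(12, 16): d=(4,0) inclusive
  edge (12, 16)→(18, 21): d=(6,5) inclusive
    (5,8)@(11, 17): e=[5,4,11] → #
    (6,8)@(13, 17): e=[15,4,1] → #
    (7,8)@(15, 17): e=[25,4,-9] → ·
    (5,9)@(11, 19): e=[-15,12,23] → ·
    (6,9)@(13, 19): e=[-5,12,13] → ·
    (7,9)@(15, 19): e=[5,12,3] → #
    (8,9)@(17, 19): e=[15,12,-7] → ·
    (7,10)@(15, 21): e=[-15,20,15] → ·
  covered (3 px):
    · · · · · · · · · · · ·
    · · · · · · · · · · · ·
    · · · · · · · · · · · ·
    · · · · · · · · · · · ·
    · · · · · · · · · · · ·
    · · · · · · · · · · · ·
    · · · · · · · · · · · ·
    · · · · · · · · · · · ·
    · · · · · # # · · · · ·
    · · · · · · · # · · · ·
    · · · · · · · · · · · ·

Result: [18,18,0]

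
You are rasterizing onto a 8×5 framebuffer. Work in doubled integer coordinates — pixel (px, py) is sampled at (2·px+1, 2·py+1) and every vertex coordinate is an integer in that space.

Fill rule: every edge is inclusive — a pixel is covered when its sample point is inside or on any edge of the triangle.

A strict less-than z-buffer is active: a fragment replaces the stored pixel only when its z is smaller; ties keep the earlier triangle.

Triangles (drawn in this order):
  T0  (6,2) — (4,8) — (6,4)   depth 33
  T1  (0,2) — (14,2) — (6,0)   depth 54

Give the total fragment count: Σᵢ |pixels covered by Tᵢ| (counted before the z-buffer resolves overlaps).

T0:
  2·area = 4  (B↔C swapped to make it positive)
  edge (6, 2)→(6, 4): d=(0,2) inclusive
  edge (6, 4)→(4, 8): d=(-2,4) inclusive
  edge (4, 8)→(6, 2): d=(2,-6) inclusive
    (2,2)@(5, 5): e=[2,2,0] → #  [on edge]
    (3,2)@(7, 5): e=[-2,-6,12] → ·
    (2,3)@(5, 7): e=[2,-2,4] → ·
  covered (1 px):
    · · · · · · · ·
    · · · · · · · ·
    · · # · · · · ·
    · · · · · · · ·
    · · · · · · · ·
T1:
  2·area = 28  (B↔C swapped to make it positive)
  edge (0, 2)→(6, 0): d=(6,-2) inclusive
  edge (6, 0)→(14, 2): d=(8,2) inclusive
  edge (14, 2)→(0, 2): d=(-14,0) inclusive
    (1,0)@(3, 1): e=[0,14,14] → #  [on edge]
    (2,0)@(5, 1): e=[4,10,14] → #
    (3,0)@(7, 1): e=[8,6,14] → #
    (4,0)@(9, 1): e=[12,2,14] → #
    (5,0)@(11, 1): e=[16,-2,14] → ·
    (1,1)@(3, 3): e=[12,30,-14] → ·
    (2,1)@(5, 3): e=[16,26,-14] → ·
    (3,1)@(7, 3): e=[20,22,-14] → ·
    (4,1)@(9, 3): e=[24,18,-14] → ·
  covered (4 px):
    · # # # # · · ·
    · · · · · · · ·
    · · · · · · · ·
    · · · · · · · ·
    · · · · · · · ·

Answer: 5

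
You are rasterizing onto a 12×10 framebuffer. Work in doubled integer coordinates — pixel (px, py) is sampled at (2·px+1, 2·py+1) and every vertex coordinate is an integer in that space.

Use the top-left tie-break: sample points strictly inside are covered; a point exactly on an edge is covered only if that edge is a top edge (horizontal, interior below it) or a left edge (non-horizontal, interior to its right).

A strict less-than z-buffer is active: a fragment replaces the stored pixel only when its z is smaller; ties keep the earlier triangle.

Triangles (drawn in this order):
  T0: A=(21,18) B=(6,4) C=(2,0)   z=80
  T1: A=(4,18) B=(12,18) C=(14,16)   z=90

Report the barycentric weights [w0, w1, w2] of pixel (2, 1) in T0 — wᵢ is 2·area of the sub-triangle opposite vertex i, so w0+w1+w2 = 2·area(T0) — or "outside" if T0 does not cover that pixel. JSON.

T0:
  2·area = 4
  edge (21, 18)→(6, 4): d=(-15,-14) top-left  bias=+0
  edge (6, 4)→(2, 0): d=(-4,-4) top-left  bias=+0
  edge (2, 0)→(21, 18): d=(19,18) right/bottom  bias=-1
    (1,0)@(3, 1): e=[3,0,1] → X  [on edge]
    (2,0)@(5, 1): e=[31,8,-35] → .
    (1,1)@(3, 3): e=[-27,-8,39] → .
    (2,1)@(5, 3): e=[1,0,3] → X  [on edge]
    (3,1)@(7, 3): e=[29,8,-33] → .
    (2,2)@(5, 5): e=[-29,-8,41] → .
    (3,2)@(7, 5): e=[-1,0,5] → .  [on edge]
    (4,3)@(9, 7): e=[-3,0,7] → .  [on edge]
    (5,4)@(11, 9): e=[-5,0,9] → .  [on edge]
    (6,5)@(13, 11): e=[-7,0,11] → .  [on edge]
    (7,6)@(15, 13): e=[-9,0,13] → .  [on edge]
    (8,7)@(17, 15): e=[-11,0,15] → .  [on edge]
    (9,8)@(19, 17): e=[-13,0,17] → .  [on edge]
    (10,9)@(21, 19): e=[-15,0,19] → .  [on edge]
  covered (2 px):
    . X . . . . . . . . . .
    . . X . . . . . . . . .
    . . . . . . . . . . . .
    . . . . . . . . . . . .
    . . . . . . . . . . . .
    . . . . . . . . . . . .
    . . . . . . . . . . . .
    . . . . . . . . . . . .
    . . . . . . . . . . . .
    . . . . . . . . . . . .
T1:
  2·area = 16  (B↔C swapped to make it positive)
  edge (4, 18)→(14, 16): d=(10,-2) top-left  bias=+0
  edge (14, 16)→(12, 18): d=(-2,2) right/bottom  bias=-1
  edge (12, 18)→(4, 18): d=(-8,0) right/bottom  bias=-1
    (11,3)@(23, 7): e=[-72,0,88] → .  [on edge]
    (10,4)@(21, 9): e=[-56,0,72] → .  [on edge]
    (9,5)@(19, 11): e=[-40,0,56] → .  [on edge]
    (8,6)@(17, 13): e=[-24,0,40] → .  [on edge]
    (7,7)@(15, 15): e=[-8,0,24] → .  [on edge]
    (9,7)@(19, 15): e=[0,-8,24] → .  [on edge]
    (4,8)@(9, 17): e=[0,8,8] → X  [on edge]
    (5,8)@(11, 17): e=[4,4,8] → X
    (6,8)@(13, 17): e=[8,0,8] → .  [on edge]
    (4,9)@(9, 19): e=[20,4,-8] → .
    (5,9)@(11, 19): e=[24,0,-8] → .  [on edge]
  covered (2 px):
    . . . . . . . . . . . .
    . . . . . . . . . . . .
    . . . . . . . . . . . .
    . . . . . . . . . . . .
    . . . . . . . . . . . .
    . . . . . . . . . . . .
    . . . . . . . . . . . .
    . . . . . . . . . . . .
    . . . . X X . . . . . .
    . . . . . . . . . . . .

Final: [0,3,1]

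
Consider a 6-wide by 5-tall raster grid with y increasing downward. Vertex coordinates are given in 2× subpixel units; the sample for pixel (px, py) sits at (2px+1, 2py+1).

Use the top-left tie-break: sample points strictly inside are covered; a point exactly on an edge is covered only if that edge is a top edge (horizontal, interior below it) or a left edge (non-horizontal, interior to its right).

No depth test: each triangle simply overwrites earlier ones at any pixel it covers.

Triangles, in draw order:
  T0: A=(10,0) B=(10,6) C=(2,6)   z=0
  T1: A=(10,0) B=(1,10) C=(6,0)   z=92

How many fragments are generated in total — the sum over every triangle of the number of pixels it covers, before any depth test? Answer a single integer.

T0:
  2·area = 48
  edge (10, 0)→(10, 6): d=(0,6) right/bottom  bias=-1
  edge (10, 6)→(2, 6): d=(-8,0) right/bottom  bias=-1
  edge (2, 6)→(10, 0): d=(8,-6) top-left  bias=+0
    (4,0)@(9, 1): e=[6,40,2] → #
    (5,0)@(11, 1): e=[-6,40,14] → ·
    (3,1)@(7, 3): e=[18,24,6] → #
    (5,1)@(11, 3): e=[-6,24,30] → ·
    (2,2)@(5, 5): e=[30,8,10] → #
    (5,2)@(11, 5): e=[-6,8,46] → ·
    (2,3)@(5, 7): e=[30,-8,26] → ·
    (3,3)@(7, 7): e=[18,-8,38] → ·
    (4,3)@(9, 7): e=[6,-8,50] → ·
  covered (6 px):
    · · · · # ·
    · · · # # ·
    · · # # # ·
    · · · · · ·
    · · · · · ·
T1:
  2·area = 40
  edge (10, 0)→(1, 10): d=(-9,10) right/bottom  bias=-1
  edge (1, 10)→(6, 0): d=(5,-10) top-left  bias=+0
  edge (6, 0)→(10, 0): d=(4,0) top-left  bias=+0
    (3,0)@(7, 1): e=[21,15,4] → #
    (4,0)@(9, 1): e=[1,35,4] → #
    (5,0)@(11, 1): e=[-19,55,4] → ·
    (2,1)@(5, 3): e=[23,5,12] → #
    (4,1)@(9, 3): e=[-17,45,12] → ·
    (2,2)@(5, 5): e=[5,15,20] → #
    (3,2)@(7, 5): e=[-15,35,20] → ·
    (1,3)@(3, 7): e=[7,5,28] → #
    (2,3)@(5, 7): e=[-13,25,28] → ·
    (1,4)@(3, 9): e=[-11,15,36] → ·
  covered (6 px):
    · · · # # ·
    · · # # · ·
    · · # · · ·
    · # · · · ·
    · · · · · ·

Final: 12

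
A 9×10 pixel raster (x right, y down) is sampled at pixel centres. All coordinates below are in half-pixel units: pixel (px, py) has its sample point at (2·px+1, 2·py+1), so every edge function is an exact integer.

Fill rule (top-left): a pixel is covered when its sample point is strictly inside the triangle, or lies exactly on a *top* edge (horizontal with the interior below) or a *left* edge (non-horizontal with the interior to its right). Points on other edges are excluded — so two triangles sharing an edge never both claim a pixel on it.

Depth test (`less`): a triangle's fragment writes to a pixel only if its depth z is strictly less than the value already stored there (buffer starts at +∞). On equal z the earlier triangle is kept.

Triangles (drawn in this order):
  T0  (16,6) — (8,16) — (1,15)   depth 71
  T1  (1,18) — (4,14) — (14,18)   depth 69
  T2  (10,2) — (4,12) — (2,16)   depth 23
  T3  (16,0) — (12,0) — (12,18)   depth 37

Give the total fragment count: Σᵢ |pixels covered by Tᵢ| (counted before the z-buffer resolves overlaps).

T0:
  2·area = 78
  edge (16, 6)→(8, 16): d=(-8,10) right/bottom  bias=-1
  edge (8, 16)→(1, 15): d=(-7,-1) top-left  bias=+0
  edge (1, 15)→(16, 6): d=(15,-9) top-left  bias=+0
    (7,3)@(15, 7): e=[2,70,6] → █
    (8,3)@(17, 7): e=[-18,72,24] → ·
    (5,4)@(11, 9): e=[26,52,0] → █  [on edge]
    (6,4)@(13, 9): e=[6,54,18] → █
    (7,4)@(15, 9): e=[-14,56,36] → ·
    (4,5)@(9, 11): e=[30,36,12] → █
    (6,5)@(13, 11): e=[-10,40,48] → ·
    (2,6)@(5, 13): e=[54,18,6] → █
    (3,6)@(7, 13): e=[34,20,24] → █
    (5,6)@(11, 13): e=[-6,24,60] → ·
    (0,7)@(1, 15): e=[78,0,0] → █  [on edge]
    (1,7)@(3, 15): e=[58,2,18] → █
    (7,8)@(15, 17): e=[-78,0,156] → ·  [on edge]
  covered (12 px):
    · · · · · · · · ·
    · · · · · · · · ·
    · · · · · · · · ·
    · · · · · · · █ ·
    · · · · · █ █ · ·
    · · · · █ █ · · ·
    · · █ █ █ · · · ·
    █ █ █ █ · · · · ·
    · · · · · · · · ·
    · · · · · · · · ·
T1:
  2·area = 52
  edge (1, 18)→(4, 14): d=(3,-4) top-left  bias=+0
  edge (4, 14)→(14, 18): d=(10,4) right/bottom  bias=-1
  edge (14, 18)→(1, 18): d=(-13,0) right/bottom  bias=-1
    (2,7)@(5, 15): e=[7,6,39] → █
    (3,7)@(7, 15): e=[15,-2,39] → ·
    (1,8)@(3, 17): e=[5,34,13] → █
    (3,8)@(7, 17): e=[21,18,13] → █
    (4,8)@(9, 17): e=[29,10,13] → █
    (5,8)@(11, 17): e=[37,2,13] → █
    (6,8)@(13, 17): e=[45,-6,13] → ·
    (1,9)@(3, 19): e=[11,54,-13] → ·
    (2,9)@(5, 19): e=[19,46,-13] → ·
    (3,9)@(7, 19): e=[27,38,-13] → ·
    (4,9)@(9, 19): e=[35,30,-13] → ·
    (5,9)@(11, 19): e=[43,22,-13] → ·
  covered (6 px):
    · · · · · · · · ·
    · · · · · · · · ·
    · · · · · · · · ·
    · · · · · · · · ·
    · · · · · · · · ·
    · · · · · · · · ·
    · · · · · · · · ·
    · · █ · · · · · ·
    · █ █ █ █ █ · · ·
    · · · · · · · · ·
T2:
  2·area = 4  (B↔C swapped to make it positive)
  edge (10, 2)→(2, 16): d=(-8,14) right/bottom  bias=-1
  edge (2, 16)→(4, 12): d=(2,-4) top-left  bias=+0
  edge (4, 12)→(10, 2): d=(6,-10) top-left  bias=+0
    (3,3)@(7, 7): e=[2,2,0] → █  [on edge]
    (4,3)@(9, 7): e=[-26,10,20] → ·
    (3,4)@(7, 9): e=[-14,6,12] → ·
    (0,8)@(1, 17): e=[6,-2,0] → ·  [on edge]
  covered (1 px):
    · · · · · · · · ·
    · · · · · · · · ·
    · · · · · · · · ·
    · · · █ · · · · ·
    · · · · · · · · ·
    · · · · · · · · ·
    · · · · · · · · ·
    · · · · · · · · ·
    · · · · · · · · ·
    · · · · · · · · ·
T3:
  2·area = 72  (B↔C swapped to make it positive)
  edge (16, 0)→(12, 18): d=(-4,18) right/bottom  bias=-1
  edge (12, 18)→(12, 0): d=(0,-18) top-left  bias=+0
  edge (12, 0)→(16, 0): d=(4,0) top-left  bias=+0
    (6,0)@(13, 1): e=[50,18,4] → █
    (7,0)@(15, 1): e=[14,54,4] → █
    (8,0)@(17, 1): e=[-22,90,4] → ·
    (6,1)@(13, 3): e=[42,18,12] → █
    (8,1)@(17, 3): e=[-30,90,12] → ·
    (6,2)@(13, 5): e=[34,18,20] → █
    (7,2)@(15, 5): e=[-2,54,20] → ·
    (6,3)@(13, 7): e=[26,18,28] → █
    (7,3)@(15, 7): e=[-10,54,28] → ·
    (6,4)@(13, 9): e=[18,18,36] → █
    (7,4)@(15, 9): e=[-18,54,36] → ·
    (6,5)@(13, 11): e=[10,18,44] → █
  covered (9 px):
    · · · · · · █ █ ·
    · · · · · · █ █ ·
    · · · · · · █ · ·
    · · · · · · █ · ·
    · · · · · · █ · ·
    · · · · · · █ · ·
    · · · · · · █ · ·
    · · · · · · · · ·
    · · · · · · · · ·
    · · · · · · · · ·

Final: 28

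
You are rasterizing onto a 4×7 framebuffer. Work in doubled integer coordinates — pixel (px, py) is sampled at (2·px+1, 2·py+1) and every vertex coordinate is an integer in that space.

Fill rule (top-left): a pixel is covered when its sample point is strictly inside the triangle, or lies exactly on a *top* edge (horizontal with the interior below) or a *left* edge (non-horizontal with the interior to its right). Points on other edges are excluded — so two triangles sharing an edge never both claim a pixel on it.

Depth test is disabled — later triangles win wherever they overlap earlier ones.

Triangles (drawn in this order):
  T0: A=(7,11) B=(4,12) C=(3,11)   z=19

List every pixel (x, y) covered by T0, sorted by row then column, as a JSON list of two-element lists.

T0:
  2·area = 4
  edge (7, 11)→(4, 12): d=(-3,1) right/bottom  bias=-1
  edge (4, 12)→(3, 11): d=(-1,-1) top-left  bias=+0
  edge (3, 11)→(7, 11): d=(4,0) top-left  bias=+0
    (0,4)@(1, 9): e=[12,0,-8] → ·  [on edge]
    (0,5)@(1, 11): e=[6,-2,0] → ·  [on edge]
    (1,5)@(3, 11): e=[4,0,0] → █  [on edge]
    (2,5)@(5, 11): e=[2,2,0] → █  [on edge]
    (3,5)@(7, 11): e=[0,4,0] → ·  [on edge]
    (0,6)@(1, 13): e=[0,-4,8] → ·  [on edge]
    (1,6)@(3, 13): e=[-2,-2,8] → ·
    (2,6)@(5, 13): e=[-4,0,8] → ·  [on edge]
  covered (2 px):
    · · · ·
    · · · ·
    · · · ·
    · · · ·
    · · · ·
    · █ █ ·
    · · · ·

Result: [[1,5],[2,5]]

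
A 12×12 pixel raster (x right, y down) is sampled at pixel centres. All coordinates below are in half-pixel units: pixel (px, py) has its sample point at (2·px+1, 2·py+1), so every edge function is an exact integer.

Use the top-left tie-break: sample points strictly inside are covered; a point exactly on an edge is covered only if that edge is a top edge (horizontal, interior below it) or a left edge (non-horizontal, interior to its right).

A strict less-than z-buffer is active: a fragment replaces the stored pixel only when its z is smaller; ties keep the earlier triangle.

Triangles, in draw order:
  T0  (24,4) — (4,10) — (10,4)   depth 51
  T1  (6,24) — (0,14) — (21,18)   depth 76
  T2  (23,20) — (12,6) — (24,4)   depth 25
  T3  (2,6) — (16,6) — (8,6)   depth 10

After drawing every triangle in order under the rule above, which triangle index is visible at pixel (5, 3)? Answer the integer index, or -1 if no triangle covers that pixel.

T0:
  2·area = 84
  edge (24, 4)→(4, 10): d=(-20,6) right/bottom  bias=-1
  edge (4, 10)→(10, 4): d=(6,-6) top-left  bias=+0
  edge (10, 4)→(24, 4): d=(14,0) top-left  bias=+0
    (6,0)@(13, 1): e=[126,0,-42] → .  [on edge]
    (5,1)@(11, 3): e=[98,0,-14] → .  [on edge]
    (4,2)@(9, 5): e=[70,0,14] → X  [on edge]
    (5,2)@(11, 5): e=[58,12,14] → X
    (6,2)@(13, 5): e=[46,24,14] → X
    (7,2)@(15, 5): e=[34,36,14] → X
    (8,2)@(17, 5): e=[22,48,14] → X
    (9,2)@(19, 5): e=[10,60,14] → X
    (10,2)@(21, 5): e=[-2,72,14] → .
    (3,3)@(7, 7): e=[42,0,42] → X  [on edge]
    (7,3)@(15, 7): e=[-6,48,42] → .
    (8,3)@(17, 7): e=[-18,60,42] → .
    (2,4)@(5, 9): e=[14,0,70] → X  [on edge]
    (1,5)@(3, 11): e=[-14,0,98] → .  [on edge]
    (0,6)@(1, 13): e=[-42,0,126] → .  [on edge]
  covered (12 px):
    . . . . . . . . . . . .
    . . . . . . . . . . . .
    . . . . X X X X X X . .
    . . . X X X X . . . . .
    . . X X . . . . . . . .
    . . . . . . . . . . . .
    . . . . . . . . . . . .
    . . . . . . . . . . . .
    . . . . . . . . . . . .
    . . . . . . . . . . . .
    . . . . . . . . . . . .
    . . . . . . . . . . . .
T1:
  2·area = 186
  edge (6, 24)→(0, 14): d=(-6,-10) top-left  bias=+0
  edge (0, 14)→(21, 18): d=(21,4) right/bottom  bias=-1
  edge (21, 18)→(6, 24): d=(-15,6) right/bottom  bias=-1
    (0,7)@(1, 15): e=[4,17,165] → X
    (1,7)@(3, 15): e=[24,9,153] → X
    (2,7)@(5, 15): e=[44,1,141] → X
    (3,7)@(7, 15): e=[64,-7,129] → .
    (0,8)@(1, 17): e=[-8,59,135] → .
    (1,8)@(3, 17): e=[12,51,123] → X
    (3,8)@(7, 17): e=[52,35,99] → X
    (4,8)@(9, 17): e=[72,27,87] → X
    (5,8)@(11, 17): e=[92,19,75] → X
    (6,8)@(13, 17): e=[112,11,63] → X
    (7,8)@(15, 17): e=[132,3,51] → X
    (8,8)@(17, 17): e=[152,-5,39] → .
    (1,9)@(3, 19): e=[0,93,93] → X  [on edge]
  covered (24 px):
    . . . . . . . . . . . .
    . . . . . . . . . . . .
    . . . . . . . . . . . .
    . . . . . . . . . . . .
    . . . . . . . . . . . .
    . . . . . . . . . . . .
    . . . . . . . . . . . .
    X X X . . . . . . . . .
    . X X X X X X X . . . .
    . X X X X X X X X . . .
    . . X X X X X . . . . .
    . . . X . . . . . . . .
T2:
  2·area = 190
  edge (23, 20)→(12, 6): d=(-11,-14) top-left  bias=+0
  edge (12, 6)→(24, 4): d=(12,-2) top-left  bias=+0
  edge (24, 4)→(23, 20): d=(-1,16) right/bottom  bias=-1
    (9,2)@(19, 5): e=[109,2,79] → X
    (10,2)@(21, 5): e=[137,6,47] → X
    (11,2)@(23, 5): e=[165,10,15] → X
    (6,3)@(13, 7): e=[3,14,173] → X
    (7,3)@(15, 7): e=[31,18,141] → X
    (8,3)@(17, 7): e=[59,22,109] → X
    (6,4)@(13, 9): e=[-19,38,171] → .
    (7,4)@(15, 9): e=[9,42,139] → X
    (7,5)@(15, 11): e=[-13,66,137] → .
    (8,5)@(17, 11): e=[15,70,105] → X
    (8,6)@(17, 13): e=[-7,94,103] → .
    (9,6)@(19, 13): e=[21,98,71] → X
  covered (26 px):
    . . . . . . . . . . . .
    . . . . . . . . . . . .
    . . . . . . . . . X X X
    . . . . . . X X X X X X
    . . . . . . . X X X X X
    . . . . . . . . X X X X
    . . . . . . . . . X X X
    . . . . . . . . . . X X
    . . . . . . . . . . X X
    . . . . . . . . . . . X
    . . . . . . . . . . . .
    . . . . . . . . . . . .
T3:
  degenerate (2·area = 0) — covers nothing

Z-buffer (winner per pixel, '.' = empty):
  . . . . . . . . . . . .
  . . . . . . . . . . . .
  . . . . 0 0 0 0 0 2 2 2
  . . . 0 0 0 2 2 2 2 2 2
  . . 0 0 . . . 2 2 2 2 2
  . . . . . . . . 2 2 2 2
  . . . . . . . . . 2 2 2
  1 1 1 . . . . . . . 2 2
  . 1 1 1 1 1 1 1 . . 2 2
  . 1 1 1 1 1 1 1 1 . . 2
  . . 1 1 1 1 1 . . . . .
  . . . 1 . . . . . . . .

Answer: 0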